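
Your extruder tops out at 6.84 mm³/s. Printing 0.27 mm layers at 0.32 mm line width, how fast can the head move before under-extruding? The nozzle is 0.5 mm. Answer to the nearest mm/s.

Bead cross-section: 0.27 × 0.32 → 0.0864 mm².
v_max = Q/A = 6.84/0.0864 = 79.17 mm/s → 79 mm/s.

79 mm/s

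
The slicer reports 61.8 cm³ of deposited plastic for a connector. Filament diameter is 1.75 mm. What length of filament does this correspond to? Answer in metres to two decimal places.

Filament cross-section = π × (1.75/2)² = 2.4053 mm².
L = 61800 mm³ / 2.4053 mm² = 25693.26 mm, i.e. 25.69 m.

25.69 m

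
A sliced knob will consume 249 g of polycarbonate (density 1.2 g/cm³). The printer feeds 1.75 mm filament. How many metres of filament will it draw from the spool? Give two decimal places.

Extruded volume: 249/1.2 = 207.5 cm³ (207500 mm³).
Filament cross-section = π × (1.75/2)² = 2.4053 mm².
L = V/A = 207500/2.4053 = 86267.83 mm → 86.27 m.

86.27 m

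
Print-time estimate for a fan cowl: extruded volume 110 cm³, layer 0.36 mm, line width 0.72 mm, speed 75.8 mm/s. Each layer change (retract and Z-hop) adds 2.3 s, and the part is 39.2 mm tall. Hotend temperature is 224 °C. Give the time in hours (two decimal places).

1.62 hours

Line area = 0.36 × 0.72, so 0.2592 mm².
Total extruded path = 110000/0.2592 = 424382.7 mm.
Print-move time = 424382.7 / 75.8 = 5598.7 s.
Layers = ⌈39.2/0.36⌉ = 109.
Z-hop total = 109 × 2.3, so 250.7 s.
Altogether 5598.7 + 250.7 = 5849.4 s, i.e. 1.62 hours.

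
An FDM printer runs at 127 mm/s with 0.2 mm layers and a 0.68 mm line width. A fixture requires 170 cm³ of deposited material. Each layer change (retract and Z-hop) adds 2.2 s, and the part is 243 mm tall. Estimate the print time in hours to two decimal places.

Line area: 0.2 × 0.68 → 0.136 mm².
Path length: 170000 mm³ / 0.136 mm² → 1250000 mm.
Extrusion time = 1250000 / 127, so 9842.5 s.
Layer count = ceil(243 / 0.2) = 1215.
Non-print overhead = 1215 × 2.2, so 2673 s.
Altogether 9842.5 + 2673 = 12515.5 s, i.e. 3.48 hours.

3.48 hours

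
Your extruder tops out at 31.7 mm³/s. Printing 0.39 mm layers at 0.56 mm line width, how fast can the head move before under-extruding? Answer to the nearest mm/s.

A = 0.39 × 0.56, so 0.2184 mm².
Max speed = 31.7 / 0.2184 = 145.15 ≈ 145 mm/s.

145 mm/s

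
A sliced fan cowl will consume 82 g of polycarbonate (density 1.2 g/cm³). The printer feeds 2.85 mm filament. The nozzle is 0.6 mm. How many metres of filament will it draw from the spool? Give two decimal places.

10.71 m

Extruded volume: 82/1.2 = 68.3333 cm³ (68333.3 mm³).
A = π r² = π × 1.425² = 6.3794 mm².
Length = 68333.3 / 6.3794 = 10711.56 mm = 10.71 m.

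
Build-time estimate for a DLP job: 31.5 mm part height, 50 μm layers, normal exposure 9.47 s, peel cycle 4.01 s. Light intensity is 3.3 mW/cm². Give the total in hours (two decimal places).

Layers = ⌈31.5/0.05⌉ = 630.
Cycle time = 9.47 + 4.01 = 13.48 s.
Total = 630 × 13.48 = 8492.4 s = 2.36 hours.

2.36 hours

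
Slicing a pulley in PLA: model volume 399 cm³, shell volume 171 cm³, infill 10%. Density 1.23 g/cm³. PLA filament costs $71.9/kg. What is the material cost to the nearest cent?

$17.14

Volume inside the shell = 399 − 171 = 228 cm³.
Deposited infill = 0.10 × 228, so 22.8 cm³.
Total extruded: 171 + 22.8 → 193.8 cm³.
Mass: 193.8 × 1.23 → 238.374 g.
At $71.9/kg: 238.374/1000 × 71.9 = $17.14.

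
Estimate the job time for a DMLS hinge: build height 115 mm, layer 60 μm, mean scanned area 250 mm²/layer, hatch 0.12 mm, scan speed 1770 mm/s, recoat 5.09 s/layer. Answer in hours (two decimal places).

3.34 hours

Layer count = ceil(115 / 0.06) = 1917.
Scan path per layer: 250 / 0.12 → 2083.3 mm.
Per-layer scan time: 2083.3 / 1770 → 1.177 s.
Per-layer time = 1.177 + 5.09, so 6.267 s.
1917 layers × 6.267 s/layer = 12013.839 s, i.e. 3.34 hours.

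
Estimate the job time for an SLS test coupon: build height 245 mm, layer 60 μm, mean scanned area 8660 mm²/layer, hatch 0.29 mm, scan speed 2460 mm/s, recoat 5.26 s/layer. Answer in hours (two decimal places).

19.74 hours

Number of layers: 245 / 0.06 → 4084 (rounded up).
Scan path per layer = 8660 / 0.29 = 29862.1 mm.
Laser time per layer = 29862.1 / 2460 = 12.1391 s.
Layer cycle = 12.1391 + 5.26, so 17.3991 s.
Build time = 4084 × 17.3991 = 71057.9244 s = 19.74 hours.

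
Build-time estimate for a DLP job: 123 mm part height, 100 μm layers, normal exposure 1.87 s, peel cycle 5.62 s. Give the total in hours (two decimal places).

Layers = ⌈123/0.1⌉ = 1230.
Cycle time = 1.87 + 5.62, so 7.49 s.
Total = 1230 × 7.49 = 9212.7 s = 2.56 hours.

2.56 hours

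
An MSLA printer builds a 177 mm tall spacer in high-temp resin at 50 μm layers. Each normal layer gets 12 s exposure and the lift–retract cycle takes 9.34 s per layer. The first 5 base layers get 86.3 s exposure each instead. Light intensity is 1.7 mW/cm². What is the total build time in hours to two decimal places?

Number of layers: 177 / 0.05 → 3540 (rounded up).
Base layers: 5 × (86.3 + 9.34) → 478.2 s.
Normal layers = 3535 × (12 + 9.34), so 75436.9 s.
Total = 478.2 + 75436.9 = 75915.1 s = 21.09 hours.

21.09 hours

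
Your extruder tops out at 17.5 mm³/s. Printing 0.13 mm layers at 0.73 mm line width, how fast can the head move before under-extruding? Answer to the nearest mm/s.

Bead cross-section = 0.13 × 0.73 = 0.0949 mm².
v_max = Q/A = 17.5/0.0949 = 184.40 mm/s → 184 mm/s.

184 mm/s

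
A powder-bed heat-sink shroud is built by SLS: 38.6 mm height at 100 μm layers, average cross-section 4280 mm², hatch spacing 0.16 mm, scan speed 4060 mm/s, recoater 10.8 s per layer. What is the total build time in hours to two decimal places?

Layer count = ceil(38.6 / 0.1) = 386.
Per-layer scan distance = 4280 / 0.16, so 26750 mm.
Laser time per layer: 26750 / 4060 → 6.5887 s.
Per-layer time = 6.5887 + 10.8 = 17.3887 s.
Build time = 386 × 17.3887 = 6712.0382 s = 1.86 hours.

1.86 hours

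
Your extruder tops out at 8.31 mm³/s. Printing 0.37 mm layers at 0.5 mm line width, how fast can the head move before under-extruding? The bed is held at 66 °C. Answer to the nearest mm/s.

Bead cross-section: 0.37 × 0.5 → 0.185 mm².
Max speed = 8.31 / 0.185 = 44.92 ≈ 45 mm/s.

45 mm/s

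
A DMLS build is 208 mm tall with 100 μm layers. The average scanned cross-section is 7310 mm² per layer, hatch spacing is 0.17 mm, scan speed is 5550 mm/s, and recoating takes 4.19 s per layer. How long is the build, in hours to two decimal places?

6.90 hours

Layers = ⌈208/0.1⌉ = 2080.
Hatch length per layer = 7310 / 0.17 = 43000 mm.
Laser time per layer: 43000 / 5550 → 7.7477 s.
Per-layer time: 7.7477 + 4.19 → 11.9377 s.
Total: 2080 × 11.9377 s = 24830.416 s → 6.90 hours.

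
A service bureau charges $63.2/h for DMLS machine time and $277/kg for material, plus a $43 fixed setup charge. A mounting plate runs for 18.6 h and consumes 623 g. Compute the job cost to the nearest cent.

Machine-time cost: 63.2 × 18.6 → $1175.52.
Feedstock cost: 277 × 623/1000 → $172.571.
Adding setup: 1175.52 + 172.571 + 43 → 1391.091 ≈ $1391.09.

$1391.09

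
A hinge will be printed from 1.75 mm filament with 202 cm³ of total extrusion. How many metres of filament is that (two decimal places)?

83.98 m

Cross-section of 1.75 mm filament: π·(1.75/2)² = 2.4053 mm².
Length = 202 cm³ / 2.4053 mm² = 202000 / 2.4053 = 83981.21 mm = 83.98 m.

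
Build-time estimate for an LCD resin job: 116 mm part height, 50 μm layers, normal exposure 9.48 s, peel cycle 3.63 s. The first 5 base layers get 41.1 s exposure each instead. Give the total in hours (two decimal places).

Layer count = ceil(116 / 0.05) = 2320.
Base layers = 5 × (41.1 + 3.63) = 223.65 s.
Normal layers = 2315 × (9.48 + 3.63) = 30349.65 s.
Sum: 223.65 + 30349.65 = 30573.3 s → 8.49 hours.

8.49 hours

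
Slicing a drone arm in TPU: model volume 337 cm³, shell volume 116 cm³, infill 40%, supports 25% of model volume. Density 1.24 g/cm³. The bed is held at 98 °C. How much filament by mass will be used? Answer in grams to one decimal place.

357.9 g

Infill region = 337 − 116 = 221 cm³.
Infill deposited = 0.40 × 221 = 88.4 cm³.
Support = 0.25 × 337 = 84.25 cm³.
Total extruded: 116 + 88.4 + 84.25 → 288.65 cm³.
Mass = 288.65 × 1.24 = 357.926 g.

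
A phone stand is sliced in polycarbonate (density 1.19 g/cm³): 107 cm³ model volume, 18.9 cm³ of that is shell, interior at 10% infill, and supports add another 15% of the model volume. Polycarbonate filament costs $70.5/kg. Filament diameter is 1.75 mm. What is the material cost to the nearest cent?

$3.67

Interior volume: 107 − 18.9 → 88.1 cm³.
Deposited infill = 0.10 × 88.1 = 8.81 cm³.
Support = 0.15 × 107, so 16.05 cm³.
Total printed volume: 18.9 + 8.81 + 16.05 → 43.76 cm³.
Mass: 43.76 × 1.19 → 52.0744 g.
Cost = 52.0744 g / 1000 × $70.5/kg = $3.67.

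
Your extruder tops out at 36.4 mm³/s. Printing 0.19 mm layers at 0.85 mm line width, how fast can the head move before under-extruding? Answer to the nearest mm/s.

225 mm/s

A = 0.19 × 0.85, so 0.1615 mm².
v_max = Q/A = 36.4/0.1615 = 225.39 mm/s → 225 mm/s.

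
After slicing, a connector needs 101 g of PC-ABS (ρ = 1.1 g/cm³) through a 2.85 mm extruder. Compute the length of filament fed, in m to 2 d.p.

14.39 m

Extruded volume: 101/1.1 = 91.8182 cm³ (91818.2 mm³).
Cross-section of 2.85 mm filament: π·(2.85/2)² = 6.3794 mm².
L = V/A = 91818.2/6.3794 = 14392.92 mm → 14.39 m.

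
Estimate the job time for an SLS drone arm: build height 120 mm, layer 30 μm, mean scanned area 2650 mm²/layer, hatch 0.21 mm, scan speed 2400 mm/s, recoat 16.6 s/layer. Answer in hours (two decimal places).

Layers = ⌈120/0.03⌉ = 4000.
Scan path per layer: 2650 / 0.21 → 12619 mm.
Per-layer scan time: 12619 / 2400 → 5.2579 s.
Time per layer: 5.2579 + 16.6 → 21.8579 s.
Total: 4000 × 21.8579 s = 87431.6 s → 24.29 hours.

24.29 hours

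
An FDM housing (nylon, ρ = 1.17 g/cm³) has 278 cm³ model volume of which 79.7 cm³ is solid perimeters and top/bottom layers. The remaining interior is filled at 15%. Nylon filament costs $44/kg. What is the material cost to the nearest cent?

$5.63

Volume inside the shell = 278 − 79.7, so 198.3 cm³.
Deposited infill = 0.15 × 198.3 = 29.745 cm³.
Deposited volume = 79.7 + 29.745, so 109.445 cm³.
Mass: 109.445 × 1.17 → 128.05065 g.
Cost = 128.05065 g / 1000 × $44/kg = $5.63.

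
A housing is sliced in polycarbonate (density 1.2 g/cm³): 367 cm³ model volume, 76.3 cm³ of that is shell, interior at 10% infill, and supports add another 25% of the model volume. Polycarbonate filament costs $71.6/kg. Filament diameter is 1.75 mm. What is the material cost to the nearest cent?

Interior volume: 367 − 76.3 → 290.7 cm³.
Infill deposited: 0.10 × 290.7 → 29.07 cm³.
Support = 0.25 × 367, so 91.75 cm³.
Total printed volume = 76.3 + 29.07 + 91.75 = 197.12 cm³.
Mass = 197.12 × 1.2, so 236.544 g.
Cost = 236.544 g / 1000 × $71.6/kg = $16.94.

$16.94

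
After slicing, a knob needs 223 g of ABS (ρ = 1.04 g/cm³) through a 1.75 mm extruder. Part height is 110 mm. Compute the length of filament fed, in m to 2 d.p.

Volume = 223 g / 1.04 g·cm⁻³ = 214.4231 cm³ = 214423.1 mm³.
A = π r² = π × 0.875² = 2.4053 mm².
Length = 214423.1 / 2.4053 = 89146.09 mm = 89.15 m.

89.15 m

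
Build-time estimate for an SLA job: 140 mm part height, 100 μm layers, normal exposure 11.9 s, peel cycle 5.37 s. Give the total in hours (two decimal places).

6.72 hours

Number of layers: 140 / 0.1 → 1400 (rounded up).
Cycle time: 11.9 + 5.37 → 17.27 s.
Total = 1400 × 17.27 = 24178 s = 6.72 hours.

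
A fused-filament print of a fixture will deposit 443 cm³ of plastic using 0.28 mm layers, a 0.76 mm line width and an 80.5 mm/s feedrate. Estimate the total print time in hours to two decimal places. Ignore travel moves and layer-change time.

7.18 hours

Bead cross-section = 0.28 × 0.76 = 0.2128 mm².
Path length: 443000 mm³ / 0.2128 mm² → 2081766.9 mm.
Time extruding = 2081766.9 / 80.5, so 25860.5 s.
That's 25860.5 s → 7.18 hours.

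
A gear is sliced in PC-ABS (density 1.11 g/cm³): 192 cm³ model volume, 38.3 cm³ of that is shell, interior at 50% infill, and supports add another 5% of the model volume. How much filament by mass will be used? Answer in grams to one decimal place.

138.5 g

Infill region: 192 − 38.3 → 153.7 cm³.
Infill volume = 0.50 × 153.7, so 76.85 cm³.
Support = 0.05 × 192 = 9.6 cm³.
Total printed volume = 38.3 + 76.85 + 9.6 = 124.75 cm³.
Mass: 124.75 × 1.11 → 138.4725 g.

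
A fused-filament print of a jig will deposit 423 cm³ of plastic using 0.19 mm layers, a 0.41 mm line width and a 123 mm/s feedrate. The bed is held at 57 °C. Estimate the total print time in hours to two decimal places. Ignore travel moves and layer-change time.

12.26 hours

Bead cross-section = 0.19 × 0.41 = 0.0779 mm².
Toolpath length = 423 cm³ / 0.0779 mm² = 423000 / 0.0779 = 5430038.5 mm.
Print-move time = 5430038.5 / 123 = 44146.7 s.
Converting: 44146.7 s = 12.26 hours.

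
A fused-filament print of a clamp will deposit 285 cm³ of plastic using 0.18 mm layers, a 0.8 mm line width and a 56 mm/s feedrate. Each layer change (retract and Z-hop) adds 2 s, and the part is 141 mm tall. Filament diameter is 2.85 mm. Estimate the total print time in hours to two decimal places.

Bead cross-section: 0.18 × 0.8 → 0.144 mm².
Toolpath length = 285 cm³ / 0.144 mm² = 285000 / 0.144 = 1979166.7 mm.
Print-move time = 1979166.7 / 56, so 35342.3 s.
Layers = ⌈141/0.18⌉ = 784.
Non-print overhead = 784 × 2 = 1568 s.
Altogether 35342.3 + 1568 = 36910.3 s, i.e. 10.25 hours.

10.25 hours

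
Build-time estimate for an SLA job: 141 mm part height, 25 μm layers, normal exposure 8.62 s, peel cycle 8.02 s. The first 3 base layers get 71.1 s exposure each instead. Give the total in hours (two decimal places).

26.12 hours

Layers = ⌈141/0.025⌉ = 5640.
Bottom layers = 3 × (71.1 + 8.02) = 237.36 s.
Normal layers = 5637 × (8.62 + 8.02), so 93799.68 s.
Total = 237.36 + 93799.68 = 94037.04 s = 26.12 hours.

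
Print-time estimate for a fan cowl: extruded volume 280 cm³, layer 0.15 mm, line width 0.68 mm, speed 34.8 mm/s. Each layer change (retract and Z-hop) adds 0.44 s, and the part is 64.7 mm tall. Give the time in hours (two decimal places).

Extrusion cross-section = 0.15 × 0.68 = 0.102 mm².
Toolpath length = 280 cm³ / 0.102 mm² = 280000 / 0.102 = 2745098 mm.
Extrusion time = 2745098 / 34.8, so 78882.1 s.
Number of layers: 64.7 / 0.15 → 432 (rounded up).
Non-print overhead: 432 × 0.44 → 190.08 s.
Altogether 78882.1 + 190.08 = 79072.18 s, i.e. 21.96 hours.

21.96 hours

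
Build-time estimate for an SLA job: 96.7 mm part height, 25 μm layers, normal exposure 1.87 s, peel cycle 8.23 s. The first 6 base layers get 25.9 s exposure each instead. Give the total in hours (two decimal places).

10.89 hours

Layers = ⌈96.7/0.025⌉ = 3868.
Burn-in layers = 6 × (25.9 + 8.23), so 204.78 s.
Regular layers = 3862 × (1.87 + 8.23) = 39006.2 s.
Sum: 204.78 + 39006.2 = 39210.98 s → 10.89 hours.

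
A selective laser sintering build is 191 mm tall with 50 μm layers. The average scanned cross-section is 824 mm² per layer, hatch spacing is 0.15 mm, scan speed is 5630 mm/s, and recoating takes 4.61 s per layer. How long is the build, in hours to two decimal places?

5.93 hours

Layers = ⌈191/0.05⌉ = 3820.
Per-layer scan distance = 824 / 0.15, so 5493.3 mm.
Laser time per layer: 5493.3 / 5630 → 0.9757 s.
Per-layer time = 0.9757 + 4.61 = 5.5857 s.
3820 layers × 5.5857 s/layer = 21337.374 s, i.e. 5.93 hours.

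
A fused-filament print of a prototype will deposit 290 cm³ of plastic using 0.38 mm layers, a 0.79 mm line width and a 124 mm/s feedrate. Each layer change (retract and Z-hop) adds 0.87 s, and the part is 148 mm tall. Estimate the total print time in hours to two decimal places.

Line area: 0.38 × 0.79 → 0.3002 mm².
Path length: 290000 mm³ / 0.3002 mm² → 966022.7 mm.
Extrusion time = 966022.7 / 124, so 7790.5 s.
Number of layers: 148 / 0.38 → 390 (rounded up).
Non-print overhead = 390 × 0.87, so 339.3 s.
Total = 7790.5 + 339.3 = 8129.8 s = 2.26 hours.

2.26 hours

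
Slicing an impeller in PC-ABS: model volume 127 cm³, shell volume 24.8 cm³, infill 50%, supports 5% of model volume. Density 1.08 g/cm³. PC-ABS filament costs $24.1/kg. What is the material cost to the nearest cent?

$2.14

Infill region: 127 − 24.8 → 102.2 cm³.
Infill deposited = 0.50 × 102.2, so 51.1 cm³.
Support = 0.05 × 127, so 6.35 cm³.
Total printed volume: 24.8 + 51.1 + 6.35 → 82.25 cm³.
Mass = 82.25 × 1.08, so 88.83 g.
Cost = 88.83 g / 1000 × $24.1/kg = $2.14.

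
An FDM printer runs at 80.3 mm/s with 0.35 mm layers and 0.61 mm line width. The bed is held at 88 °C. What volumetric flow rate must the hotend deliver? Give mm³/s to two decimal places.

Extrusion cross-section: 0.35 × 0.61 → 0.2135 mm².
Volumetric flow = 80.3 × 0.2135 = 17.14 mm³/s.

17.14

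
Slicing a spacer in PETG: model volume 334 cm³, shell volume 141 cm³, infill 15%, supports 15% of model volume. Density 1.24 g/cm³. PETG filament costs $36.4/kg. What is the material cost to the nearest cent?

Infill region = 334 − 141, so 193 cm³.
Infill deposited: 0.15 × 193 → 28.95 cm³.
Support: 0.15 × 334 → 50.1 cm³.
Total extruded = 141 + 28.95 + 50.1 = 220.05 cm³.
Mass: 220.05 × 1.24 → 272.862 g.
Cost = 272.862 g / 1000 × $36.4/kg = $9.93.

$9.93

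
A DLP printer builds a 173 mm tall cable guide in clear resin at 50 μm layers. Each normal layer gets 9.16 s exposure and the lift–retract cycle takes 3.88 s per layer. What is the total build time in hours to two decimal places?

12.53 hours

Number of layers: 173 / 0.05 → 3460 (rounded up).
Cycle time: 9.16 + 3.88 → 13.04 s.
Total = 3460 × 13.04 = 45118.4 s = 12.53 hours.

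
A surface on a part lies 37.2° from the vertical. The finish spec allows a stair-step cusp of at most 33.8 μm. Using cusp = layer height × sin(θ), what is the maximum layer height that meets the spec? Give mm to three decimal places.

t = h_c / sin θ = 0.0338 / 0.6046 = 0.056 mm.

0.056 mm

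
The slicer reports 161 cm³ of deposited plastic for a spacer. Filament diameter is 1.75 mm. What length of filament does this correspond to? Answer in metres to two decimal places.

66.94 m

Cross-section of 1.75 mm filament: π·(1.75/2)² = 2.4053 mm².
Length = 161 cm³ / 2.4053 mm² = 161000 / 2.4053 = 66935.52 mm = 66.94 m.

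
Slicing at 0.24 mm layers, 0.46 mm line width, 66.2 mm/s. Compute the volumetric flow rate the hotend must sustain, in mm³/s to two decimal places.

7.31

Bead cross-section = 0.24 × 0.46, so 0.1104 mm².
Volumetric flow = 66.2 × 0.1104 = 7.31 mm³/s.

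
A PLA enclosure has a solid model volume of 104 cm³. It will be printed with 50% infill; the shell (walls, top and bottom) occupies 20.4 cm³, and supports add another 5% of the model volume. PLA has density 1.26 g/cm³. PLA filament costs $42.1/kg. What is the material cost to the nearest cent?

Infill region: 104 − 20.4 → 83.6 cm³.
Deposited infill = 0.50 × 83.6, so 41.8 cm³.
Support: 0.05 × 104 → 5.2 cm³.
Total extruded = 20.4 + 41.8 + 5.2, so 67.4 cm³.
Mass = 67.4 × 1.26 = 84.924 g.
At $42.1/kg: 84.924/1000 × 42.1 = $3.58.

$3.58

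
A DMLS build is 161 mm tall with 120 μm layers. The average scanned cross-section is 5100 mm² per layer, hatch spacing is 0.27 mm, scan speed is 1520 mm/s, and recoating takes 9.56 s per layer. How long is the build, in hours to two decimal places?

Layers = ⌈161/0.12⌉ = 1342.
Scan path per layer: 5100 / 0.27 → 18888.9 mm.
Laser time per layer = 18888.9 / 1520 = 12.4269 s.
Layer cycle: 12.4269 + 9.56 → 21.9869 s.
1342 layers × 21.9869 s/layer = 29506.4198 s, i.e. 8.20 hours.

8.20 hours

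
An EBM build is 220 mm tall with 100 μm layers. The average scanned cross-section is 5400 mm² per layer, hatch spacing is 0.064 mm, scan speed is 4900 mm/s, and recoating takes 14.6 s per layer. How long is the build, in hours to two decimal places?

Layers = ⌈220/0.1⌉ = 2200.
Per-layer scan distance = 5400 / 0.064, so 84375 mm.
Per-layer scan time = 84375 / 4900 = 17.2194 s.
Time per layer: 17.2194 + 14.6 → 31.8194 s.
Build time = 2200 × 31.8194 = 70002.68 s = 19.45 hours.

19.45 hours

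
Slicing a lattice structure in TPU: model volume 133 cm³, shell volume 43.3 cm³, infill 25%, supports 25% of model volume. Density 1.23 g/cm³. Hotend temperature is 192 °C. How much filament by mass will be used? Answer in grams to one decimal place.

Interior volume = 133 − 43.3 = 89.7 cm³.
Deposited infill = 0.25 × 89.7 = 22.425 cm³.
Support = 0.25 × 133, so 33.25 cm³.
Total printed volume: 43.3 + 22.425 + 33.25 → 98.975 cm³.
Mass = 98.975 × 1.23 = 121.73925 g.

121.7 g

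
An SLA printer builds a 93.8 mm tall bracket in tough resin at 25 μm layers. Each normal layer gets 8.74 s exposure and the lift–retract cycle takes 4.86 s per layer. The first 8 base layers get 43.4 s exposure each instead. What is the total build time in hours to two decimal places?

Number of layers: 93.8 / 0.025 → 3752 (rounded up).
Burn-in layers: 8 × (43.4 + 4.86) → 386.08 s.
Remaining layers = 3744 × (8.74 + 4.86) = 50918.4 s.
Sum: 386.08 + 50918.4 = 51304.48 s → 14.25 hours.

14.25 hours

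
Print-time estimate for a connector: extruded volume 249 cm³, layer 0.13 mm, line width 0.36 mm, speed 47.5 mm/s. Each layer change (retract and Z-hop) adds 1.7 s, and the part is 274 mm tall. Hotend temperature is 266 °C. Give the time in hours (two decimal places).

Line area: 0.13 × 0.36 → 0.0468 mm².
Total extruded path = 249000/0.0468 = 5320512.8 mm.
Time extruding = 5320512.8 / 47.5 = 112010.8 s.
Number of layers: 274 / 0.13 → 2108 (rounded up).
Non-print overhead: 2108 × 1.7 → 3583.6 s.
Total = 112010.8 + 3583.6 = 115594.4 s = 32.11 hours.

32.11 hours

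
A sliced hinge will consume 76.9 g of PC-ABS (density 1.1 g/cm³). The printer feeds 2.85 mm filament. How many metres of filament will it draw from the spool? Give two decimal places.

10.96 m

Volume = 76.9 g / 1.1 g·cm⁻³ = 69.9091 cm³ = 69909.1 mm³.
Cross-section of 2.85 mm filament: π·(2.85/2)² = 6.3794 mm².
L = V/A = 69909.1/6.3794 = 10958.57 mm → 10.96 m.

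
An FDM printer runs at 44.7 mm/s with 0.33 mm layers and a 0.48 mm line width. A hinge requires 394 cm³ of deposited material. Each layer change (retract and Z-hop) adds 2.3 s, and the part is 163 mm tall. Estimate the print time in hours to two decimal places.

15.77 hours

Extrusion cross-section = 0.33 × 0.48 = 0.1584 mm².
Total extruded path = 394000/0.1584 = 2487373.7 mm.
Print-move time: 2487373.7 / 44.7 → 55645.9 s.
Number of layers: 163 / 0.33 → 494 (rounded up).
Layer-change overhead: 494 × 2.3 → 1136.2 s.
Altogether 55645.9 + 1136.2 = 56782.1 s, i.e. 15.77 hours.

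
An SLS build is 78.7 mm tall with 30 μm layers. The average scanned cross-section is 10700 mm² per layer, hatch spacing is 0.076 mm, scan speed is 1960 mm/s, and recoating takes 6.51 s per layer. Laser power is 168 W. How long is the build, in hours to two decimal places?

57.10 hours

Layers = ⌈78.7/0.03⌉ = 2624.
Per-layer scan distance = 10700 / 0.076, so 140789.5 mm.
Scan time per layer = 140789.5 / 1960, so 71.8314 s.
Per-layer time = 71.8314 + 6.51 = 78.3414 s.
Total: 2624 × 78.3414 s = 205567.8336 s → 57.10 hours.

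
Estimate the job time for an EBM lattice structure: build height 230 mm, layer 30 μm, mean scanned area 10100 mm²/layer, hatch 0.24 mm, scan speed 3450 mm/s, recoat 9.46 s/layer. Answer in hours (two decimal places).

46.13 hours

Layers = ⌈230/0.03⌉ = 7667.
Scan path per layer = 10100 / 0.24, so 42083.3 mm.
Scan time per layer = 42083.3 / 3450, so 12.1981 s.
Time per layer = 12.1981 + 9.46, so 21.6581 s.
7667 layers × 21.6581 s/layer = 166052.6527 s, i.e. 46.13 hours.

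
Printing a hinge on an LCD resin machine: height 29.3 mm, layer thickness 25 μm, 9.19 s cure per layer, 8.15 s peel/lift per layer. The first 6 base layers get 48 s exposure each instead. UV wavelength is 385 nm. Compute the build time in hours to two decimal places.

Number of layers: 29.3 / 0.025 → 1172 (rounded up).
Base layers: 6 × (48 + 8.15) → 336.9 s.
Regular layers = 1166 × (9.19 + 8.15) = 20218.44 s.
Total = 336.9 + 20218.44 = 20555.34 s = 5.71 hours.

5.71 hours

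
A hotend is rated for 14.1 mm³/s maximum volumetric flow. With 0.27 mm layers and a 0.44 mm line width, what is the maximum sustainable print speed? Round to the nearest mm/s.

119 mm/s

Bead cross-section = 0.27 × 0.44 = 0.1188 mm².
v_max = Q/A = 14.1/0.1188 = 118.69 mm/s → 119 mm/s.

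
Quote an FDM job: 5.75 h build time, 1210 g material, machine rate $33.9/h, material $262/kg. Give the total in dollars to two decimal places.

Machine-time cost = 33.9 × 5.75, so $194.925.
Material charge = 262 × 1210/1000 = $317.02.
Total = 194.925 + 317.02 = 511.945 ≈ $511.95.

$511.95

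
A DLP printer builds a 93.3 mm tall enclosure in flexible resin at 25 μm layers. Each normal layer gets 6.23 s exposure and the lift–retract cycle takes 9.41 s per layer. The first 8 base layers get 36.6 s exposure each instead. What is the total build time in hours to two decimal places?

Number of layers: 93.3 / 0.025 → 3732 (rounded up).
Burn-in layers: 8 × (36.6 + 9.41) → 368.08 s.
Normal layers = 3724 × (6.23 + 9.41), so 58243.36 s.
Total = 368.08 + 58243.36 = 58611.44 s = 16.28 hours.

16.28 hours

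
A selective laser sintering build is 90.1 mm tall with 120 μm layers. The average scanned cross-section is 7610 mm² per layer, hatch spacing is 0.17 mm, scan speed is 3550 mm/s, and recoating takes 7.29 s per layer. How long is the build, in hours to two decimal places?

4.15 hours

Layers = ⌈90.1/0.12⌉ = 751.
Per-layer scan distance: 7610 / 0.17 → 44764.7 mm.
Scan time per layer = 44764.7 / 3550, so 12.6098 s.
Time per layer = 12.6098 + 7.29, so 19.8998 s.
751 layers × 19.8998 s/layer = 14944.7498 s, i.e. 4.15 hours.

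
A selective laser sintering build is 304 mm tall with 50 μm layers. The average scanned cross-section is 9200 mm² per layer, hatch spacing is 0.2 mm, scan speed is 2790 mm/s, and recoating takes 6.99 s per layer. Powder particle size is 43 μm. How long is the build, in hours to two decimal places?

39.65 hours

Number of layers: 304 / 0.05 → 6080 (rounded up).
Per-layer scan distance: 9200 / 0.2 → 46000 mm.
Laser time per layer = 46000 / 2790 = 16.4875 s.
Per-layer time = 16.4875 + 6.99, so 23.4775 s.
Total: 6080 × 23.4775 s = 142743.2 s → 39.65 hours.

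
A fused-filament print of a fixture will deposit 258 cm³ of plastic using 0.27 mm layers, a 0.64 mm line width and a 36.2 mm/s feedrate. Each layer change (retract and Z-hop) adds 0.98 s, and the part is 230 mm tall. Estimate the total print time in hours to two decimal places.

11.69 hours

Line area: 0.27 × 0.64 → 0.1728 mm².
Toolpath length = 258 cm³ / 0.1728 mm² = 258000 / 0.1728 = 1493055.6 mm.
Print-move time: 1493055.6 / 36.2 → 41244.6 s.
Layer count = ceil(230 / 0.27) = 852.
Layer-change overhead = 852 × 0.98, so 834.96 s.
Altogether 41244.6 + 834.96 = 42079.56 s, i.e. 11.69 hours.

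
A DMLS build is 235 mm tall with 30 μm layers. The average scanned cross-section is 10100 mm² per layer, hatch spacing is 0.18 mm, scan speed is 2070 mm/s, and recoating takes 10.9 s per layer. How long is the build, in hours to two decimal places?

Layers = ⌈235/0.03⌉ = 7834.
Hatch length per layer = 10100 / 0.18, so 56111.1 mm.
Scan time per layer = 56111.1 / 2070 = 27.1068 s.
Time per layer = 27.1068 + 10.9 = 38.0068 s.
Build time = 7834 × 38.0068 = 297745.2712 s = 82.71 hours.

82.71 hours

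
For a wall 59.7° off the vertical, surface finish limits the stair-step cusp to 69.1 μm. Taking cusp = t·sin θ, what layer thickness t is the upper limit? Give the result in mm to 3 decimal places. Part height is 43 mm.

t = h_c / sin θ = 0.0691 / 0.8634 = 0.080 mm.

0.080 mm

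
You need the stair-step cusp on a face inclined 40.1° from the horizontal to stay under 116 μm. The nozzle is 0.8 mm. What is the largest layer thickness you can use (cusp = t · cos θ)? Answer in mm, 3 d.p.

0.152 mm

t = h_c / cos θ = 0.116 / 0.7649 = 0.152 mm.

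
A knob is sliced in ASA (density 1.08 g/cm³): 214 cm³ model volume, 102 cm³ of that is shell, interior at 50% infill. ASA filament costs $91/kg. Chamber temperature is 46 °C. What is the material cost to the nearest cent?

$15.53

Infill region: 214 − 102 → 112 cm³.
Infill volume: 0.50 × 112 → 56 cm³.
Total extruded = 102 + 56 = 158 cm³.
Mass: 158 × 1.08 → 170.64 g.
Cost = 170.64 g / 1000 × $91/kg = $15.53.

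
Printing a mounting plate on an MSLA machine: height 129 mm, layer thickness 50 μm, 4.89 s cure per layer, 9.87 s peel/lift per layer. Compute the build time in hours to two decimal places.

10.58 hours

Layers = ⌈129/0.05⌉ = 2580.
Each layer takes: 4.89 + 9.87 → 14.76 s.
Total = 2580 × 14.76 = 38080.8 s = 10.58 hours.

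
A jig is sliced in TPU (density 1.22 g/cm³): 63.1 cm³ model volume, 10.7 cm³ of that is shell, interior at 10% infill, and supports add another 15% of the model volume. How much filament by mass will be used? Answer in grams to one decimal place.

Interior volume = 63.1 − 10.7 = 52.4 cm³.
Deposited infill = 0.10 × 52.4, so 5.24 cm³.
Support = 0.15 × 63.1, so 9.465 cm³.
Deposited volume = 10.7 + 5.24 + 9.465 = 25.405 cm³.
Mass: 25.405 × 1.22 → 30.9941 g.

31.0 g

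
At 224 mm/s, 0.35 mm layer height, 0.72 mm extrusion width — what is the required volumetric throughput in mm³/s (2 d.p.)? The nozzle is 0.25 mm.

Bead cross-section: 0.35 × 0.72 → 0.252 mm².
Volumetric flow = 224 × 0.252 = 56.45 mm³/s.

56.45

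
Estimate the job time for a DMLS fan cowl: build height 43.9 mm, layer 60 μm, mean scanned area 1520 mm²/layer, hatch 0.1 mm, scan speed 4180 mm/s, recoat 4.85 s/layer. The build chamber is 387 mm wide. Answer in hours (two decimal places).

1.73 hours

Layer count = ceil(43.9 / 0.06) = 732.
Scan path per layer = 1520 / 0.1, so 15200 mm.
Per-layer scan time = 15200 / 4180, so 3.6364 s.
Per-layer time: 3.6364 + 4.85 → 8.4864 s.
Total: 732 × 8.4864 s = 6212.0448 s → 1.73 hours.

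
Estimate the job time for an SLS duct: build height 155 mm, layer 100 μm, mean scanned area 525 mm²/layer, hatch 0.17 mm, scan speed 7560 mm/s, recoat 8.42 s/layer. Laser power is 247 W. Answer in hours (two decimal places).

Layer count = ceil(155 / 0.1) = 1550.
Per-layer scan distance: 525 / 0.17 → 3088.2 mm.
Laser time per layer: 3088.2 / 7560 → 0.4085 s.
Layer cycle = 0.4085 + 8.42 = 8.8285 s.
Build time = 1550 × 8.8285 = 13684.175 s = 3.80 hours.

3.80 hours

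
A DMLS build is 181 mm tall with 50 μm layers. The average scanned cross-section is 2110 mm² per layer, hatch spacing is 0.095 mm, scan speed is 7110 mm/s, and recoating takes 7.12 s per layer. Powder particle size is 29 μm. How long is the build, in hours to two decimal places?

Number of layers: 181 / 0.05 → 3620 (rounded up).
Scan path per layer = 2110 / 0.095, so 22210.5 mm.
Scan time per layer: 22210.5 / 7110 → 3.1238 s.
Per-layer time: 3.1238 + 7.12 → 10.2438 s.
3620 layers × 10.2438 s/layer = 37082.556 s, i.e. 10.30 hours.

10.30 hours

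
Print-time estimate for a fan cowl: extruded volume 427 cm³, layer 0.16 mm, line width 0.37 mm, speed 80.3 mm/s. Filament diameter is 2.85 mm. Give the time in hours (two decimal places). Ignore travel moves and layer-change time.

Bead cross-section: 0.16 × 0.37 → 0.0592 mm².
Total extruded path = 427000/0.0592 = 7212837.8 mm.
Print-move time: 7212837.8 / 80.3 → 89823.6 s.
That's 89823.6 s → 24.95 hours.

24.95 hours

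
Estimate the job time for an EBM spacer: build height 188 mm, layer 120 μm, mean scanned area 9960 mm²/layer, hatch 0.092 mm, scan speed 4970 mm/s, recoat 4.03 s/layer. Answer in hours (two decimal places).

11.24 hours

Layer count = ceil(188 / 0.12) = 1567.
Per-layer scan distance = 9960 / 0.092, so 108260.9 mm.
Scan time per layer = 108260.9 / 4970, so 21.7829 s.
Layer cycle: 21.7829 + 4.03 → 25.8129 s.
Build time = 1567 × 25.8129 = 40448.8143 s = 11.24 hours.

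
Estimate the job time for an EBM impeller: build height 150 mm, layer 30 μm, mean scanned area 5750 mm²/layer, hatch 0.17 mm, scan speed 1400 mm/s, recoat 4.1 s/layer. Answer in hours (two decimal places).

Number of layers: 150 / 0.03 → 5000 (rounded up).
Hatch length per layer: 5750 / 0.17 → 33823.5 mm.
Scan time per layer = 33823.5 / 1400 = 24.1596 s.
Time per layer = 24.1596 + 4.1, so 28.2596 s.
Total: 5000 × 28.2596 s = 141298 s → 39.25 hours.

39.25 hours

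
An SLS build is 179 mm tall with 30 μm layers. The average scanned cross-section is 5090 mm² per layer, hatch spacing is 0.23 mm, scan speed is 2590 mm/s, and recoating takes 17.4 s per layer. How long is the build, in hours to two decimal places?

Layer count = ceil(179 / 0.03) = 5967.
Per-layer scan distance = 5090 / 0.23, so 22130.4 mm.
Laser time per layer = 22130.4 / 2590 = 8.5446 s.
Time per layer = 8.5446 + 17.4, so 25.9446 s.
5967 layers × 25.9446 s/layer = 154811.4282 s, i.e. 43.00 hours.

43.00 hours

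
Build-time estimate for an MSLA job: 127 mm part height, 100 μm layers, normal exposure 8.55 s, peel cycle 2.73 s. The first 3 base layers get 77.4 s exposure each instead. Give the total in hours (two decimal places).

4.04 hours

Number of layers: 127 / 0.1 → 1270 (rounded up).
Bottom layers = 3 × (77.4 + 2.73), so 240.39 s.
Regular layers = 1267 × (8.55 + 2.73), so 14291.76 s.
Total = 240.39 + 14291.76 = 14532.15 s = 4.04 hours.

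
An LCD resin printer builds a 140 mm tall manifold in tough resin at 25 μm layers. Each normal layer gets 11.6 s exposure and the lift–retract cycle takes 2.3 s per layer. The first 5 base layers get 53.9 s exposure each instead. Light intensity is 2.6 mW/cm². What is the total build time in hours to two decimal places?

21.68 hours

Number of layers: 140 / 0.025 → 5600 (rounded up).
Burn-in layers = 5 × (53.9 + 2.3), so 281 s.
Normal layers = 5595 × (11.6 + 2.3) = 77770.5 s.
Sum: 281 + 77770.5 = 78051.5 s → 21.68 hours.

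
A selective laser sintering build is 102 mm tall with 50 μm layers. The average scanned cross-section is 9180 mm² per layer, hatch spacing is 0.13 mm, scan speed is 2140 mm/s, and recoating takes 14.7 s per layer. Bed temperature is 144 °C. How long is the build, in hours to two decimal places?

Number of layers: 102 / 0.05 → 2040 (rounded up).
Hatch length per layer = 9180 / 0.13 = 70615.4 mm.
Scan time per layer = 70615.4 / 2140, so 32.9979 s.
Layer cycle = 32.9979 + 14.7 = 47.6979 s.
Build time = 2040 × 47.6979 = 97303.716 s = 27.03 hours.

27.03 hours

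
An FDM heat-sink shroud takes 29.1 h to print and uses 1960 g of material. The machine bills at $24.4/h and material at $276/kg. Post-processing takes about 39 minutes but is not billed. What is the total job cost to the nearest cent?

$1251.00

Time charge: 24.4 × 29.1 → $710.04.
Feedstock cost = 276 × 1960/1000, so $540.96.
Total = 710.04 + 540.96 = $1251.00.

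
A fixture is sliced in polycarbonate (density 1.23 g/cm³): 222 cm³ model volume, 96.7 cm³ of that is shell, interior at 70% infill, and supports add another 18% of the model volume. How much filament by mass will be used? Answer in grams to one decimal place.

Interior volume = 222 − 96.7 = 125.3 cm³.
Infill deposited = 0.70 × 125.3, so 87.71 cm³.
Support = 0.18 × 222 = 39.96 cm³.
Total printed volume = 96.7 + 87.71 + 39.96 = 224.37 cm³.
Mass: 224.37 × 1.23 → 275.9751 g.

276.0 g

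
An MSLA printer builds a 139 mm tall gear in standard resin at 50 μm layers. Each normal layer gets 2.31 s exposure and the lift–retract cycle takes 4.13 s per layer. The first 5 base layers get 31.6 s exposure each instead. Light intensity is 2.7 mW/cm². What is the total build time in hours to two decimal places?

Number of layers: 139 / 0.05 → 2780 (rounded up).
Burn-in layers: 5 × (31.6 + 4.13) → 178.65 s.
Normal layers = 2775 × (2.31 + 4.13), so 17871 s.
Total = 178.65 + 17871 = 18049.65 s = 5.01 hours.

5.01 hours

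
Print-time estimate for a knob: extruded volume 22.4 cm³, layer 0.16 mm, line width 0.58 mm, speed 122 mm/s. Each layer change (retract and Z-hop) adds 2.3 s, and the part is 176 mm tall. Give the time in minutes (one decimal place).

Extrusion cross-section: 0.16 × 0.58 → 0.0928 mm².
Path length: 22400 mm³ / 0.0928 mm² → 241379.3 mm.
Extrusion time: 241379.3 / 122 → 1978.5 s.
Layer count = ceil(176 / 0.16) = 1100.
Non-print overhead = 1100 × 2.3 = 2530 s.
Altogether 1978.5 + 2530 = 4508.5 s, i.e. 75.1 minutes.

75.1 minutes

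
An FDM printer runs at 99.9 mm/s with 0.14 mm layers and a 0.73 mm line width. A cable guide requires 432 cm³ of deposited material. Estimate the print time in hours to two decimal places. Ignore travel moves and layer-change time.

Line area: 0.14 × 0.73 → 0.1022 mm².
Toolpath length = 432 cm³ / 0.1022 mm² = 432000 / 0.1022 = 4227005.9 mm.
Time extruding = 4227005.9 / 99.9 = 42312.4 s.
Converting: 42312.4 s = 11.75 hours.

11.75 hours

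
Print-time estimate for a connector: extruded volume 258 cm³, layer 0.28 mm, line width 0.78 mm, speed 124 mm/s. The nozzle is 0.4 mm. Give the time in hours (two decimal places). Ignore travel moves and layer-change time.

2.65 hours

Line area = 0.28 × 0.78 = 0.2184 mm².
Total extruded path = 258000/0.2184 = 1181318.7 mm.
Time extruding = 1181318.7 / 124 = 9526.8 s.
That's 9526.8 s → 2.65 hours.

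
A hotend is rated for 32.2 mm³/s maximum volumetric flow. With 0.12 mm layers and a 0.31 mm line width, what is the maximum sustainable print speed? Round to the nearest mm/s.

866 mm/s

Extrusion cross-section = 0.12 × 0.31, so 0.0372 mm².
v_max = Q/A = 32.2/0.0372 = 865.59 mm/s → 866 mm/s.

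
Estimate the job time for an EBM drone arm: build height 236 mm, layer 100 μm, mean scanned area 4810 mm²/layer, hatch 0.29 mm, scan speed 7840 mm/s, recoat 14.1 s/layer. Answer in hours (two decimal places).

Layers = ⌈236/0.1⌉ = 2360.
Hatch length per layer = 4810 / 0.29, so 16586.2 mm.
Beam time per layer: 16586.2 / 7840 → 2.1156 s.
Time per layer: 2.1156 + 14.1 → 16.2156 s.
2360 layers × 16.2156 s/layer = 38268.816 s, i.e. 10.63 hours.

10.63 hours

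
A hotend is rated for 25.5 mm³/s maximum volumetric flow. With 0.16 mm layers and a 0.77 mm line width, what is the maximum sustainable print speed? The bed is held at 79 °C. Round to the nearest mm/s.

207 mm/s

Bead cross-section: 0.16 × 0.77 → 0.1232 mm².
v_max = Q/A = 25.5/0.1232 = 206.98 mm/s → 207 mm/s.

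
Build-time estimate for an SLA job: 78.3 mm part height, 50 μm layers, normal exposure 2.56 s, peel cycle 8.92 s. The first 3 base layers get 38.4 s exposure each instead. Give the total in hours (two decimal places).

Number of layers: 78.3 / 0.05 → 1566 (rounded up).
Bottom layers: 3 × (38.4 + 8.92) → 141.96 s.
Normal layers: 1563 × (2.56 + 8.92) → 17943.24 s.
Sum: 141.96 + 17943.24 = 18085.2 s → 5.02 hours.

5.02 hours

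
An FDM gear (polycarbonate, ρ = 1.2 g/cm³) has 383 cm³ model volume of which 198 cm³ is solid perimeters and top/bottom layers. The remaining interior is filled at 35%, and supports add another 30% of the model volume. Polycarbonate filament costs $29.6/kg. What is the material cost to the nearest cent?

Interior volume = 383 − 198, so 185 cm³.
Infill deposited = 0.35 × 185 = 64.75 cm³.
Support: 0.30 × 383 → 114.9 cm³.
Deposited volume = 198 + 64.75 + 114.9 = 377.65 cm³.
Mass = 377.65 × 1.2 = 453.18 g.
Cost = 453.18 g / 1000 × $29.6/kg = $13.41.

$13.41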